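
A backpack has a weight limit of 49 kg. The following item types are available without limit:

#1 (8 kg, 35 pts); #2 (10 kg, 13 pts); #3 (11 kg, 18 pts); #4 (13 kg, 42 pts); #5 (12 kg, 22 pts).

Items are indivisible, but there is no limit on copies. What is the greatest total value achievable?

Best value-per-unit is #1 at 35/8, and filling with it alone uses weight 6×8=48. No mix of the others beats 6×35 = 210.

210 pts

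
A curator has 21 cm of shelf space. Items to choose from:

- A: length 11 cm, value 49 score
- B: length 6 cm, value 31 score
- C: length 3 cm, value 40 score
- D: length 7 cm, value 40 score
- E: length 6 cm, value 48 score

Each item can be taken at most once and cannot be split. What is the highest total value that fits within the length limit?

Check high-value combinations within 21 cm:
- A+C+E: length 11+3+6=20, value 49+40+48=137
- A+C+D: length 11+3+7=21, value 49+40+40=129
- C+D+E: length 3+7+6=16, value 40+40+48=128
- A+B+C: length 11+6+3=20, value 49+31+40=120
- B+C+E: length 6+3+6=15, value 31+40+48=119
Best: 137 score.

137 score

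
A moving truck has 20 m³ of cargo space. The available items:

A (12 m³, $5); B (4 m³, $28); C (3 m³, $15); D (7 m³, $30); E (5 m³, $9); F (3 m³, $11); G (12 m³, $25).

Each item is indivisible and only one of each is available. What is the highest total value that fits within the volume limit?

This is a 0/1 knapsack; check combinations near the capacity.
- B+C+D+F: volume 4+3+7+3=17, value 28+15+30+11=84
- B+C+D+E: volume 4+3+7+5=19, value 28+15+30+9=82
- B+D+E+F: volume 4+7+5+3=19, value 28+30+9+11=78
Best: $84.

$84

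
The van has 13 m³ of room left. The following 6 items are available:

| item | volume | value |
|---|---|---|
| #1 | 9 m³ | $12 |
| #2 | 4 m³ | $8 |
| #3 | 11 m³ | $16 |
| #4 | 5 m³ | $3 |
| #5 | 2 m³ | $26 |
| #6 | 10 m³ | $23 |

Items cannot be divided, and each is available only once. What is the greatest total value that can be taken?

$49

Check high-value combinations within 13 m³:
- #5+#6: volume 2+10=12, value 26+23=49
- #3+#5: volume 11+2=13, value 16+26=42
- #1+#5: volume 9+2=11, value 12+26=38
- #2+#4+#5: volume 4+5+2=11, value 8+3+26=37
- #2+#5: volume 4+2=6, value 8+26=34
Best: $49.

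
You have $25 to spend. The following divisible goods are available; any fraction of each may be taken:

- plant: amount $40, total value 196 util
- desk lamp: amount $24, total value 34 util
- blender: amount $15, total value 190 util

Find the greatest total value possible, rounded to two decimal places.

239.00

Take in order of value per unit:
- blender (190/15 per unit): all 15 → value 190, running total 190.00
- plant (196/40 per unit): 10 of 40 → value 10×196/40 = 49.0000, running total 239.00
Total 239.00.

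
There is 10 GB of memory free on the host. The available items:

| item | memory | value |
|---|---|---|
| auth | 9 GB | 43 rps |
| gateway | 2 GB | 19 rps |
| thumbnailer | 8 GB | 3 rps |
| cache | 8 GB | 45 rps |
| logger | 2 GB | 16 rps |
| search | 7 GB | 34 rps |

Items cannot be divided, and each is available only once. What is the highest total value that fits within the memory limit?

Check high-value combinations within 10 GB:
- gateway+cache: memory 2+8=10, value 19+45=64
- cache+logger: memory 8+2=10, value 45+16=61
- gateway+search: memory 2+7=9, value 19+34=53
Best: 64 rps.

64 rps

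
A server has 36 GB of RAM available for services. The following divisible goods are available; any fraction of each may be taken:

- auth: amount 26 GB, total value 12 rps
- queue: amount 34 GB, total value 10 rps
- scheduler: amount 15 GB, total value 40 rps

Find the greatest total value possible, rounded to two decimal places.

49.69

Take in order of value per unit:
- scheduler (40/15 per unit): all 15 → value 40, running total 40.00
- auth (12/26 per unit): 21 of 26 → value 21×12/26 = 9.6923, running total 49.69
Total 49.69.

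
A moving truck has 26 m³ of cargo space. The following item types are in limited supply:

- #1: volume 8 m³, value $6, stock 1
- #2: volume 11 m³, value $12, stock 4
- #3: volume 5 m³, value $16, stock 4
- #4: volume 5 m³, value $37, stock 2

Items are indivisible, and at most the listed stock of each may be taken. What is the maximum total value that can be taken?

Best selections within volume 26 and stock limits:
- 3×#3 + 2×#4: volume 25, value 122
- 2×#3 + 2×#4: volume 20, value 106
- 1×#2 + 1×#3 + 2×#4: volume 26, value 102
- 4×#3 + 1×#4: volume 25, value 101
Best: $122.

$122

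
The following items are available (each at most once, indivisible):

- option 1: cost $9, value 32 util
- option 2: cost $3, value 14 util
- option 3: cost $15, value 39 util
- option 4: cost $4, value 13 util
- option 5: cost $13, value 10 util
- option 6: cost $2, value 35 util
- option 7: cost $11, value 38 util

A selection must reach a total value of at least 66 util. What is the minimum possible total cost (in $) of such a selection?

Subsets with value ≥ 66, sorted by total cost:
- option 1+option 6: cost 11, value 67
- option 6+option 7: cost 13, value 73
- option 1+option 2+option 6: cost 14, value 81
- option 1+option 4+option 6: cost 15, value 80
Minimum cost: 11 $.

11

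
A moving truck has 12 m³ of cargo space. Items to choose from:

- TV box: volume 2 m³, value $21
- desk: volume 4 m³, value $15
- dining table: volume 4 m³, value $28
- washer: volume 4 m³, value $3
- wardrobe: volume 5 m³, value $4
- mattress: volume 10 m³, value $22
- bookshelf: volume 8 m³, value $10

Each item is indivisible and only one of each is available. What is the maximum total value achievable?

$64

Check high-value combinations within 12 m³:
- TV box+desk+dining table: volume 2+4+4=10, value 21+15+28=64
- TV box+dining table+wardrobe: volume 2+4+5=11, value 21+28+4=53
- TV box+dining table+washer: volume 2+4+4=10, value 21+28+3=52
- TV box+dining table: volume 2+4=6, value 21+28=49
Best: $64.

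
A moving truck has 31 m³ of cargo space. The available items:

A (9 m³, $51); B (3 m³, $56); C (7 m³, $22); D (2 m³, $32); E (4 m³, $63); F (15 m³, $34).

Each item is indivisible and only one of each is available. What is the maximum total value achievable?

$224

Check high-value combinations within 31 m³:
- A+B+C+D+E: volume 9+3+7+2+4=25, value 51+56+22+32+63=224
- B+C+D+E+F: volume 3+7+2+4+15=31, value 56+22+32+63+34=207
- A+B+E+F: volume 9+3+4+15=31, value 51+56+63+34=204
- A+B+D+E: volume 9+3+2+4=18, value 51+56+32+63=202
- A+B+C+E: volume 9+3+7+4=23, value 51+56+22+63=192
Best: $224.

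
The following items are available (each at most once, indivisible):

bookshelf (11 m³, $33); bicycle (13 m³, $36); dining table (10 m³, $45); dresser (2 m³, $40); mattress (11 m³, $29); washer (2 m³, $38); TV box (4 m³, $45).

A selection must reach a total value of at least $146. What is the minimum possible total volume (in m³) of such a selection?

Subsets with value ≥ 146, sorted by total volume:
- dining table+dresser+washer+TV box: volume 18, value 168
- bookshelf+dresser+washer+TV box: volume 19, value 156
- dresser+mattress+washer+TV box: volume 19, value 152
Minimum volume: 18 m³.

18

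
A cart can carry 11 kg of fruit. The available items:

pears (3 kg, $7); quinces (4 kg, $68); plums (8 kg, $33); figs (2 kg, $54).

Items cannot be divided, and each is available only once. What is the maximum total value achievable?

Check high-value combinations within 11 kg:
- pears+quinces+figs: weight 3+4+2=9, value 7+68+54=129
- quinces+figs: weight 4+2=6, value 68+54=122
- plums+figs: weight 8+2=10, value 33+54=87
Best: $129.

$129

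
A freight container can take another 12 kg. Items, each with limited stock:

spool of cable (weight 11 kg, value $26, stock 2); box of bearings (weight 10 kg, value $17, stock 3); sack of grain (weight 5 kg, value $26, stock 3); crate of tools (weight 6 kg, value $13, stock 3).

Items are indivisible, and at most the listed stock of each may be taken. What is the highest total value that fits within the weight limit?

Top feasible selections:
- 2×sack of grain: weight 10, value 52
- 1×sack of grain + 1×crate of tools: weight 11, value 39
- 1×sack of grain: weight 5, value 26
- 1×spool of cable: weight 11, value 26
Best: $52.

$52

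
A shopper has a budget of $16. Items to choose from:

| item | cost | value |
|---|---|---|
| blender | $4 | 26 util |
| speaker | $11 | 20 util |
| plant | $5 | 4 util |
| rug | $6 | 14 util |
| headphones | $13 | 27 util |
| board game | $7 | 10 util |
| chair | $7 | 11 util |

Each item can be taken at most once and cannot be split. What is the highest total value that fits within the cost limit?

46 util

Check high-value combinations within $16:
- blender+speaker: cost 4+11=15, value 26+20=46
- blender+plant+rug: cost 4+5+6=15, value 26+4+14=44
- blender+plant+chair: cost 4+5+7=16, value 26+4+11=41
- blender+rug: cost 4+6=10, value 26+14=40
Best: 46 util.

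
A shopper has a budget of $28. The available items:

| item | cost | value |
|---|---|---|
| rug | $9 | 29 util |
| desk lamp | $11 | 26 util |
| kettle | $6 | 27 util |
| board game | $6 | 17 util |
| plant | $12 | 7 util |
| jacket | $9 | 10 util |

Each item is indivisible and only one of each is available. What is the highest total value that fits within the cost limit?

Check high-value combinations within $28:
- rug+desk lamp+kettle: cost 9+11+6=26, value 29+26+27=82
- rug+kettle+board game: cost 9+6+6=21, value 29+27+17=73
- rug+desk lamp+board game: cost 9+11+6=26, value 29+26+17=72
Best: 82 util.

82 util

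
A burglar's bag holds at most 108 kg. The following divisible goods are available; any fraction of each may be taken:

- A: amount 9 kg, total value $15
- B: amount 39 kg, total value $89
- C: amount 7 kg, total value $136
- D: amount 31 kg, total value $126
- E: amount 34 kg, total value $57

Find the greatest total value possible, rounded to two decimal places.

Take in order of value per unit:
- C (136/7 per unit): all 7 → value 136, running total 136.00
- D (126/31 per unit): all 31 → value 126, running total 262.00
- B (89/39 per unit): all 39 → value 89, running total 351.00
- E (57/34 per unit): 31 of 34 → value 31×57/34 = 51.9706, running total 402.97
Total 402.97.

402.97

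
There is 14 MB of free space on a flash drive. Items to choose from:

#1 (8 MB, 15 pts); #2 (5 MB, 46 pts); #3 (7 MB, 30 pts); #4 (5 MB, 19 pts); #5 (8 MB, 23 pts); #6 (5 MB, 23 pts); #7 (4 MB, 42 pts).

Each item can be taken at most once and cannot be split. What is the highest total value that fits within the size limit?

Check high-value combinations within 14 MB:
- #2+#6+#7: size 5+5+4=14, value 46+23+42=111
- #2+#4+#7: size 5+5+4=14, value 46+19+42=107
- #2+#7: size 5+4=9, value 46+42=88
- #4+#6+#7: size 5+5+4=14, value 19+23+42=84
- #2+#3: size 5+7=12, value 46+30=76
Best: 111 pts.

111 pts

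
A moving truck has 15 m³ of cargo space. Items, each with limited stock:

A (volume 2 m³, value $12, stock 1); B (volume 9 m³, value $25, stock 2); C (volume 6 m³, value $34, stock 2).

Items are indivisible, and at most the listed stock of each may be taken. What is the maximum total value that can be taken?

$80

Top feasible selections:
- 1×A + 2×C: volume 14, value 80
- 2×C: volume 12, value 68
- 1×B + 1×C: volume 15, value 59
- 1×A + 1×C: volume 8, value 46
Best: $80.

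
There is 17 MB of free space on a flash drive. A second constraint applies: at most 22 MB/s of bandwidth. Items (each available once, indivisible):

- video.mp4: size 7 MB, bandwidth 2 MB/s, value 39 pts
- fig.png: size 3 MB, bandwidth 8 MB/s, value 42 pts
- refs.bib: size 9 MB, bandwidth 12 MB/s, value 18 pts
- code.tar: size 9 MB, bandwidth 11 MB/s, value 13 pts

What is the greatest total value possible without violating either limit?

81 pts

Feasible sets respecting both limits:
- video.mp4+fig.png: size 10, bandwidth 10, value 81
- fig.png+refs.bib: size 12, bandwidth 20, value 60
- video.mp4+refs.bib: size 16, bandwidth 14, value 57
- fig.png+code.tar: size 12, bandwidth 19, value 55
Best: 81 pts.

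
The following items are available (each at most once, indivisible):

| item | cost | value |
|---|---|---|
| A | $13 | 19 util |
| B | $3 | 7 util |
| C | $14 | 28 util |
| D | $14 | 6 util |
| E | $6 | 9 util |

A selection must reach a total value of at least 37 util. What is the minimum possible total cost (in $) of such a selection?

20

Subsets with value ≥ 37, sorted by total cost:
- C+E: cost 20, value 37
- B+C+E: cost 23, value 44
Minimum cost: 20 $.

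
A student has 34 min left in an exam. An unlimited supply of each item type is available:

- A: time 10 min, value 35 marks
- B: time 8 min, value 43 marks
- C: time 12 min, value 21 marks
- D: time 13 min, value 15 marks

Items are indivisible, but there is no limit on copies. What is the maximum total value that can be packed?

Best value-per-unit is B at 43/8, and filling with it alone uses time 4×8=32. No mix of the others beats 4×43 = 172.

172 marks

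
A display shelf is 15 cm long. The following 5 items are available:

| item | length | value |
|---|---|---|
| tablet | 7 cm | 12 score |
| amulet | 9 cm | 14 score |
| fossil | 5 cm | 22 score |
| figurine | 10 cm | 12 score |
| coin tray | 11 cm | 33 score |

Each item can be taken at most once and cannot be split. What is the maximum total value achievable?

36 score

Check high-value combinations within 15 cm:
- amulet+fossil: length 9+5=14, value 14+22=36
- tablet+fossil: length 7+5=12, value 12+22=34
- fossil+figurine: length 5+10=15, value 22+12=34
- coin tray: length 11, value 33
Best: 36 score.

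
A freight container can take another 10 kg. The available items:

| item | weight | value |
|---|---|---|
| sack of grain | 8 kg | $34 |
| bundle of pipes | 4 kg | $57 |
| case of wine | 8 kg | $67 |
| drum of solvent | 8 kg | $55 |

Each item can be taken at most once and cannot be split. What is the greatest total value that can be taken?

$67

Check high-value combinations within 10 kg:
- case of wine: weight 8, value 67
- bundle of pipes: weight 4, value 57
- drum of solvent: weight 8, value 55
- sack of grain: weight 8, value 34
Best: $67.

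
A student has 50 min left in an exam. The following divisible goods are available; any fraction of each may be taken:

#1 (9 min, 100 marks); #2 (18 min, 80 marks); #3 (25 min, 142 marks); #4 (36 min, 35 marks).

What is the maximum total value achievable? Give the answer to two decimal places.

Take in order of value per unit:
- #1 (100/9 per unit): all 9 → value 100, running total 100.00
- #3 (142/25 per unit): all 25 → value 142, running total 242.00
- #2 (80/18 per unit): 16 of 18 → value 16×80/18 = 71.1111, running total 313.11
Total 313.11.

313.11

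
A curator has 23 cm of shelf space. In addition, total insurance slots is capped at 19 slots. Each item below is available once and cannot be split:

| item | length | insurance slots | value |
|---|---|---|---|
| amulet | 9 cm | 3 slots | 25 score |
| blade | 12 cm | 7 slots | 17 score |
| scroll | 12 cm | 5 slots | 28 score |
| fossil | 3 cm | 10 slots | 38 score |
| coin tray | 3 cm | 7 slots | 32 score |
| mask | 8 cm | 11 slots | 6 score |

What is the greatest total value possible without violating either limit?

Feasible sets respecting both limits:
- fossil+coin tray: length 6, insurance slots 17, value 70
- scroll+fossil: length 15, insurance slots 15, value 66
- amulet+fossil: length 12, insurance slots 13, value 63
- scroll+coin tray: length 15, insurance slots 12, value 60
Best: 70 score.

70 score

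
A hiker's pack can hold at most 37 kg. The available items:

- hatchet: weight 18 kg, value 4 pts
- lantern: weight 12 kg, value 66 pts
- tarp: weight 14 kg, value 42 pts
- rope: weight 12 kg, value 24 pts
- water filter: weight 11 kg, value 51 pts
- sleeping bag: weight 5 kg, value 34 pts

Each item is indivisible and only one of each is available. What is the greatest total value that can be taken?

159 pts

This is a 0/1 knapsack; check combinations near the capacity.
- lantern+tarp+water filter: weight 12+14+11=37, value 66+42+51=159
- lantern+water filter+sleeping bag: weight 12+11+5=28, value 66+51+34=151
- lantern+tarp+sleeping bag: weight 12+14+5=31, value 66+42+34=142
- lantern+rope+water filter: weight 12+12+11=35, value 66+24+51=141
Best: 159 pts.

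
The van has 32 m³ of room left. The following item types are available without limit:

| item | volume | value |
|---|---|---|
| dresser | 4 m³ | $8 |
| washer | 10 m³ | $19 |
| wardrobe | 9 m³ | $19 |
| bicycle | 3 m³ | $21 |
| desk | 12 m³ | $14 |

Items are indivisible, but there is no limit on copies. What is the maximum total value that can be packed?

Best value-per-unit is bicycle at 21/3, and filling with it alone uses volume 10×3=30. No mix of the others beats 10×21 = 210.

$210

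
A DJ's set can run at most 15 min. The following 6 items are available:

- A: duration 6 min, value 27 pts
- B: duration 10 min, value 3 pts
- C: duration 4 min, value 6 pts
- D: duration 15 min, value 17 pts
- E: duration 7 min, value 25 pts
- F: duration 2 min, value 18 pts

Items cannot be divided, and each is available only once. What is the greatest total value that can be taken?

Check high-value combinations within 15 min:
- A+E+F: duration 6+7+2=15, value 27+25+18=70
- A+E: duration 6+7=13, value 27+25=52
- A+C+F: duration 6+4+2=12, value 27+6+18=51
- C+E+F: duration 4+7+2=13, value 6+25+18=49
- A+F: duration 6+2=8, value 27+18=45
Best: 70 pts.

70 pts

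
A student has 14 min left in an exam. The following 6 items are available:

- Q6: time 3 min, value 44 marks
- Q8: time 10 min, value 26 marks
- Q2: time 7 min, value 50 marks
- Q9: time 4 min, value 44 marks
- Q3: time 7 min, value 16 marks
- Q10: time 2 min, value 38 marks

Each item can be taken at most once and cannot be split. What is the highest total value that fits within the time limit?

Check high-value combinations within 14 min:
- Q6+Q2+Q9: time 3+7+4=14, value 44+50+44=138
- Q6+Q2+Q10: time 3+7+2=12, value 44+50+38=132
- Q2+Q9+Q10: time 7+4+2=13, value 50+44+38=132
- Q6+Q9+Q10: time 3+4+2=9, value 44+44+38=126
- Q6+Q9+Q3: time 3+4+7=14, value 44+44+16=104
Best: 138 marks.

138 marks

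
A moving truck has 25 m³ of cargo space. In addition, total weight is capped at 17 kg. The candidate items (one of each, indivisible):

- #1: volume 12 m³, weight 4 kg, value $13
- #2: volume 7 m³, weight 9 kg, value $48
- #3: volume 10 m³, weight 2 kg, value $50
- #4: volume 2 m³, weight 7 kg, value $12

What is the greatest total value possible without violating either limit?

Feasible sets respecting both limits:
- #2+#3: volume 17, weight 11, value 98
- #1+#3+#4: volume 24, weight 13, value 75
- #1+#3: volume 22, weight 6, value 63
Best: $98.

$98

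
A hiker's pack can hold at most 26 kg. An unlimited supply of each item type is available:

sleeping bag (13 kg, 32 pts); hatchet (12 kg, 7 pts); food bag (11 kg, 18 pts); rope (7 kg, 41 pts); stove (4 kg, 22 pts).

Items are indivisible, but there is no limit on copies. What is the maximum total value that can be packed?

148 pts

Best value-per-unit is rope at 41/7; filling with it alone gives 3×41 = 123.
Optimal mix: 2×rope + 3×stove → weight 26, value 148.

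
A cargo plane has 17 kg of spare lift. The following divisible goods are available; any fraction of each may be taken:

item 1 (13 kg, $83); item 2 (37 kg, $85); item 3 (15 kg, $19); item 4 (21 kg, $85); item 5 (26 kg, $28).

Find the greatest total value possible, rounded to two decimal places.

Take in order of value per unit:
- item 1 (83/13 per unit): all 13 → value 83, running total 83.00
- item 4 (85/21 per unit): 4 of 21 → value 4×85/21 = 16.1905, running total 99.19
Total 99.19.

99.19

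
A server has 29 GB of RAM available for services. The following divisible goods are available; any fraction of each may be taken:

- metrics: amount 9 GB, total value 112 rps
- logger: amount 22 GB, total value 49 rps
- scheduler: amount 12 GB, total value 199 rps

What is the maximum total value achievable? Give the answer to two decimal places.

328.82

Take in order of value per unit:
- scheduler (199/12 per unit): all 12 → value 199, running total 199.00
- metrics (112/9 per unit): all 9 → value 112, running total 311.00
- logger (49/22 per unit): 8 of 22 → value 8×49/22 = 17.8182, running total 328.82
Total 328.82.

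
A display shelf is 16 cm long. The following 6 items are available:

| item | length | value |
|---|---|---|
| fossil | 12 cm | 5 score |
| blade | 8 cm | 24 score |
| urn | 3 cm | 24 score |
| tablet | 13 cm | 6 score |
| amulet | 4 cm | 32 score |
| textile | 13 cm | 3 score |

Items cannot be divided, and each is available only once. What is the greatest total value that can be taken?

Check high-value combinations within 16 cm:
- blade+urn+amulet: length 8+3+4=15, value 24+24+32=80
- urn+amulet: length 3+4=7, value 24+32=56
- blade+amulet: length 8+4=12, value 24+32=56
- blade+urn: length 8+3=11, value 24+24=48
- fossil+amulet: length 12+4=16, value 5+32=37
Best: 80 score.

80 score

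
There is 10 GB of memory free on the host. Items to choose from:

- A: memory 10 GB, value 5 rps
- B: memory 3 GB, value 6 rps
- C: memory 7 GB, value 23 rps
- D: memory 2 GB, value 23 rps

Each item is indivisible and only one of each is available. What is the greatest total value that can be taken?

This is a 0/1 knapsack; check combinations near the capacity.
- C+D: memory 7+2=9, value 23+23=46
- B+D: memory 3+2=5, value 6+23=29
- B+C: memory 3+7=10, value 6+23=29
- D: memory 2, value 23
- C: memory 7, value 23
Best: 46 rps.

46 rps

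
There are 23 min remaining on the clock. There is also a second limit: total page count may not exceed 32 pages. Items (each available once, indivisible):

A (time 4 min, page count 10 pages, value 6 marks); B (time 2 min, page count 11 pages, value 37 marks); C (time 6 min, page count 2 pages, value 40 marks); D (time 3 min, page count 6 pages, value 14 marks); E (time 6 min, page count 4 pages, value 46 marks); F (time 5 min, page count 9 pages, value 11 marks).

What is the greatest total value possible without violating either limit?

Feasible sets respecting both limits:
- B+C+D+E+F: time 22, page count 32, value 148
- B+C+D+E: time 17, page count 23, value 137
- B+C+E+F: time 19, page count 26, value 134
Best: 148 marks.

148 marks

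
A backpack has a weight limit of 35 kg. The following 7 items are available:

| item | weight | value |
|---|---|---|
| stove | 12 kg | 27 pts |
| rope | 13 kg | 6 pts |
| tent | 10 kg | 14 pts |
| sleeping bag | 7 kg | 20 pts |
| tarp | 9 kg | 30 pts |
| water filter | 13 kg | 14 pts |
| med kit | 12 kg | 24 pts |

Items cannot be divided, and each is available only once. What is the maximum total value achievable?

81 pts

Check high-value combinations within 35 kg:
- stove+tarp+med kit: weight 12+9+12=33, value 27+30+24=81
- stove+sleeping bag+tarp: weight 12+7+9=28, value 27+20+30=77
- sleeping bag+tarp+med kit: weight 7+9+12=28, value 20+30+24=74
Best: 81 pts.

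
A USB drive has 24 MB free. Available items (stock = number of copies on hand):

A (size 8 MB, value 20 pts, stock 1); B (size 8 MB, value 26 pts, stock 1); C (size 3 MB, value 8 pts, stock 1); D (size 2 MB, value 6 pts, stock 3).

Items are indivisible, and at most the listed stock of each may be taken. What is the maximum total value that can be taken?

66 pts

Top feasible selections:
- 1×A + 1×B + 1×C + 2×D: size 23, value 66
- 1×A + 1×B + 3×D: size 22, value 64
- 1×A + 1×B + 1×C + 1×D: size 21, value 60
Best: 66 pts.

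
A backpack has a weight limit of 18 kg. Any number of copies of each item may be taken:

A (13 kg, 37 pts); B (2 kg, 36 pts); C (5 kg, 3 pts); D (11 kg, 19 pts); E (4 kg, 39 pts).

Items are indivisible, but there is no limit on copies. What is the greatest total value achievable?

324 pts

Best value-per-unit is B at 36/2, and filling with it alone uses weight 9×2=18. No mix of the others beats 9×36 = 324.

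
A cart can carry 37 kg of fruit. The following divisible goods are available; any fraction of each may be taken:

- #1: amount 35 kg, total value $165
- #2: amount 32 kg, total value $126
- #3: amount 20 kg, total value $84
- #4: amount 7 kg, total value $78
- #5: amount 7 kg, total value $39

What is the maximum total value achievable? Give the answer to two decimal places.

225.43

Take in order of value per unit:
- #4 (78/7 per unit): all 7 → value 78, running total 78.00
- #5 (39/7 per unit): all 7 → value 39, running total 117.00
- #1 (165/35 per unit): 23 of 35 → value 23×165/35 = 108.4286, running total 225.43
Total 225.43.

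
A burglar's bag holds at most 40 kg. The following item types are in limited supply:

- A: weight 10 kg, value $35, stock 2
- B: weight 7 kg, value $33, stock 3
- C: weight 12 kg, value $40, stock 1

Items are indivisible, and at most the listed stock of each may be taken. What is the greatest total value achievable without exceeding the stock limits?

$143

Best selections within weight 40 and stock limits:
- 2×A + 1×B + 1×C: weight 39, value 143
- 1×A + 2×B + 1×C: weight 36, value 141
- 3×B + 1×C: weight 33, value 139
Best: $143.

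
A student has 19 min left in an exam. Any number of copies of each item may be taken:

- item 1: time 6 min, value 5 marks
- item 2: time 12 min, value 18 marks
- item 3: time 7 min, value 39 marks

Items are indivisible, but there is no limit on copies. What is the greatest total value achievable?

78 marks

Best value-per-unit is item 3 at 39/7, and filling with it alone uses time 2×7=14. No mix of the others beats 2×39 = 78.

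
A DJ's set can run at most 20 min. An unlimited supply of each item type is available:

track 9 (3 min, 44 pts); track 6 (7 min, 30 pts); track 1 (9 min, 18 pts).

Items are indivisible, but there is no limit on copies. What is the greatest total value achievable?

Best value-per-unit is track 9 at 44/3, and filling with it alone uses duration 6×3=18. No mix of the others beats 6×44 = 264.

264 pts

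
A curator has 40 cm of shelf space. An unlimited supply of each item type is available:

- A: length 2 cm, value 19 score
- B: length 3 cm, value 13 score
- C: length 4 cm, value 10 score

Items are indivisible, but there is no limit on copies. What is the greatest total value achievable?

380 score

Best value-per-unit is A at 19/2, and filling with it alone uses length 20×2=40. No mix of the others beats 20×19 = 380.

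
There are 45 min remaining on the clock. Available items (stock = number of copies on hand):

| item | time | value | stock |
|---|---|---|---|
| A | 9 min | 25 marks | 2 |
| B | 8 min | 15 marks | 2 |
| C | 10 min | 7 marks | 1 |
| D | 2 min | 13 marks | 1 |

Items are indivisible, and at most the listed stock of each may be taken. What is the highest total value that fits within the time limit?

Top feasible selections:
- 2×A + 2×B + 1×D: time 36, value 93
- 2×A + 2×B + 1×C: time 44, value 87
Best: 93 marks.

93 marks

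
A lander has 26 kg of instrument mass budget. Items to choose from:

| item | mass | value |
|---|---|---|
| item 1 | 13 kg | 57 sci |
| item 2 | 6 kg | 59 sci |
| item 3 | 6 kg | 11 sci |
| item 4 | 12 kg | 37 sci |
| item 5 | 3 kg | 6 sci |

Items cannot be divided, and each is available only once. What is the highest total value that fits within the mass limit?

127 sci

Check high-value combinations within 26 kg:
- item 1+item 2+item 3: mass 13+6+6=25, value 57+59+11=127
- item 1+item 2+item 5: mass 13+6+3=22, value 57+59+6=122
- item 1+item 2: mass 13+6=19, value 57+59=116
- item 2+item 3+item 4: mass 6+6+12=24, value 59+11+37=107
- item 2+item 4+item 5: mass 6+12+3=21, value 59+37+6=102
Best: 127 sci.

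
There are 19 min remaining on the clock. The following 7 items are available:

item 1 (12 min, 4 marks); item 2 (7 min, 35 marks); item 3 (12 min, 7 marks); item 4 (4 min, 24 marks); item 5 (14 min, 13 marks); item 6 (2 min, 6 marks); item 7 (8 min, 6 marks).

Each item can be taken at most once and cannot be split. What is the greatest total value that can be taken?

65 marks

Check high-value combinations within 19 min:
- item 2+item 4+item 6: time 7+4+2=13, value 35+24+6=65
- item 2+item 4+item 7: time 7+4+8=19, value 35+24+6=65
- item 2+item 4: time 7+4=11, value 35+24=59
- item 2+item 6+item 7: time 7+2+8=17, value 35+6+6=47
Best: 65 marks.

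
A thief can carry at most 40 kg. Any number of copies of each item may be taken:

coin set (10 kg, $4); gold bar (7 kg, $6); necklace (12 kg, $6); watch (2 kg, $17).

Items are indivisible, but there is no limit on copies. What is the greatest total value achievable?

$340

Best value-per-unit is watch at 17/2, and filling with it alone uses weight 20×2=40. No mix of the others beats 20×17 = 340.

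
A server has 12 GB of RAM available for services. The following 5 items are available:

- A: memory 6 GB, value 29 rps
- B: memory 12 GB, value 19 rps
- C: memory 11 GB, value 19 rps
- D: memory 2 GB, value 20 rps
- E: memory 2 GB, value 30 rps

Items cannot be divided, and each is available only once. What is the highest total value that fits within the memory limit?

79 rps

Check high-value combinations within 12 GB:
- A+D+E: memory 6+2+2=10, value 29+20+30=79
- A+E: memory 6+2=8, value 29+30=59
- D+E: memory 2+2=4, value 20+30=50
- A+D: memory 6+2=8, value 29+20=49
Best: 79 rps.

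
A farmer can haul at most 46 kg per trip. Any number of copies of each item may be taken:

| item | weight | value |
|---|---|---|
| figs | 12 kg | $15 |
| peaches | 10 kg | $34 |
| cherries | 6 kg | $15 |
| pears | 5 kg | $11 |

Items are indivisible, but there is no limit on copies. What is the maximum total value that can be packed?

$151

Best value-per-unit is peaches at 34/10; filling with it alone gives 4×34 = 136.
Optimal mix: 4×peaches + 1×cherries → weight 46, value 151.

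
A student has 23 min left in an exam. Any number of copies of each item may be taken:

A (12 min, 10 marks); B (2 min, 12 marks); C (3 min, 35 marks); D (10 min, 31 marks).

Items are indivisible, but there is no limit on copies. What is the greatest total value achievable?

Best value-per-unit is C at 35/3; filling with it alone gives 7×35 = 245.
Optimal mix: 1×B + 7×C → time 23, value 257.

257 marks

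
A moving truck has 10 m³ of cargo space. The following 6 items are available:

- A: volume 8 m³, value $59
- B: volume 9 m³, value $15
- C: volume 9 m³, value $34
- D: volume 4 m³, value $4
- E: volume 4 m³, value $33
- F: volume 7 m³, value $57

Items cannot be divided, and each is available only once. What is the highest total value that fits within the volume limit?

Check high-value combinations within 10 m³:
- A: volume 8, value 59
- F: volume 7, value 57
- D+E: volume 4+4=8, value 4+33=37
Best: $59.

$59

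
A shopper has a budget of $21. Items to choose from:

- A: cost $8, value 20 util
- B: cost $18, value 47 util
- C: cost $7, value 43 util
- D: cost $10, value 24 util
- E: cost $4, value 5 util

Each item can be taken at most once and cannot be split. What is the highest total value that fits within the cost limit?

72 util

This is a 0/1 knapsack; check combinations near the capacity.
- C+D+E: cost 7+10+4=21, value 43+24+5=72
- A+C+E: cost 8+7+4=19, value 20+43+5=68
- C+D: cost 7+10=17, value 43+24=67
- A+C: cost 8+7=15, value 20+43=63
- C+E: cost 7+4=11, value 43+5=48
Best: 72 util.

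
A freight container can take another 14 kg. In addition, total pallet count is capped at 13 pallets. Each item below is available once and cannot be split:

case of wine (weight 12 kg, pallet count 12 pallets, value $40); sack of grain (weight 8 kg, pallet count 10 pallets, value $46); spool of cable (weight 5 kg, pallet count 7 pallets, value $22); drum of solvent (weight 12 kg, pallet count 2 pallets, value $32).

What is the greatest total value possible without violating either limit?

$46

Feasible sets respecting both limits:
- sack of grain: weight 8, pallet count 10, value 46
- case of wine: weight 12, pallet count 12, value 40
- drum of solvent: weight 12, pallet count 2, value 32
Best: $46.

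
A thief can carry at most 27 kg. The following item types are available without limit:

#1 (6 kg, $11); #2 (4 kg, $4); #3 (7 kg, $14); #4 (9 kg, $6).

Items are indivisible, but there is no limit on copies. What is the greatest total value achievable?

Best value-per-unit is #3 at 14/7; filling with it alone gives 3×14 = 42.
Optimal mix: 1×#1 + 3×#3 → weight 27, value 53.

$53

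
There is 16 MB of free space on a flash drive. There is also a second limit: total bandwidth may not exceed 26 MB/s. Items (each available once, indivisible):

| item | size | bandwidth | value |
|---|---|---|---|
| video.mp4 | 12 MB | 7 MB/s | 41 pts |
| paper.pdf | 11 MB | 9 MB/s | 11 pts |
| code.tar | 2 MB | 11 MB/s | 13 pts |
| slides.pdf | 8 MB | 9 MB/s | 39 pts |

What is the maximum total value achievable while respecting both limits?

54 pts

Feasible sets respecting both limits:
- video.mp4+code.tar: size 14, bandwidth 18, value 54
- code.tar+slides.pdf: size 10, bandwidth 20, value 52
- video.mp4: size 12, bandwidth 7, value 41
Best: 54 pts.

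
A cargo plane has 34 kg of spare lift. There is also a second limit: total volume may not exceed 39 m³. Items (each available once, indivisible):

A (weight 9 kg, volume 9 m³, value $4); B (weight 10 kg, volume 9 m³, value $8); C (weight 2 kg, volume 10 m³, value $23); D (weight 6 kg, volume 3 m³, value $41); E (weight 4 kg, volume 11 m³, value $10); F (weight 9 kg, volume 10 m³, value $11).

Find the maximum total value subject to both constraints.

$85

Feasible sets respecting both limits:
- C+D+E+F: weight 21, volume 34, value 85
- B+C+D+F: weight 27, volume 32, value 83
- B+C+D+E: weight 22, volume 33, value 82
- A+C+D+F: weight 26, volume 32, value 79
Best: $85.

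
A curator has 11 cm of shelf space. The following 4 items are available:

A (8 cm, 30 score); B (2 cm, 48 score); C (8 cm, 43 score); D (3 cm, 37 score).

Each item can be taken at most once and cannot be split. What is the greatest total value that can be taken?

91 score

This is a 0/1 knapsack; check combinations near the capacity.
- B+C: length 2+8=10, value 48+43=91
- B+D: length 2+3=5, value 48+37=85
- C+D: length 8+3=11, value 43+37=80
- A+B: length 8+2=10, value 30+48=78
Best: 91 score.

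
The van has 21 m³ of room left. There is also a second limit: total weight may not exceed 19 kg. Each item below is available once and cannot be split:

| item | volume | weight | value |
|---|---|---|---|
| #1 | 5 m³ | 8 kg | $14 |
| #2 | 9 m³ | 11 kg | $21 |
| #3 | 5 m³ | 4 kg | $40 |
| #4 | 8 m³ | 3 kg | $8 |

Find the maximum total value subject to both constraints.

Feasible sets respecting both limits:
- #1+#3+#4: volume 18, weight 15, value 62
- #2+#3: volume 14, weight 15, value 61
- #1+#3: volume 10, weight 12, value 54
- #3+#4: volume 13, weight 7, value 48
Best: $62.

$62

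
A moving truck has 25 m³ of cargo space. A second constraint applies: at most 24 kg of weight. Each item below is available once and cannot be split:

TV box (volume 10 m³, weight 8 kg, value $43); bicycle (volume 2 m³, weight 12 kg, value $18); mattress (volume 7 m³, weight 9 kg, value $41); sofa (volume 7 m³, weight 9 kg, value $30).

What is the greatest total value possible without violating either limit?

Feasible sets respecting both limits:
- TV box+mattress: volume 17, weight 17, value 84
- TV box+sofa: volume 17, weight 17, value 73
- mattress+sofa: volume 14, weight 18, value 71
Best: $84.

$84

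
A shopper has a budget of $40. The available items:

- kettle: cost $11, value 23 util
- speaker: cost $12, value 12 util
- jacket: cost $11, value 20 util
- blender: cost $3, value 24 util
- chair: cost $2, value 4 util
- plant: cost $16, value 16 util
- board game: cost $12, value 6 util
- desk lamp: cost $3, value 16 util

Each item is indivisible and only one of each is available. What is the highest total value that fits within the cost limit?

95 util

Check high-value combinations within $40:
- kettle+speaker+jacket+blender+desk lamp: cost 11+12+11+3+3=40, value 23+12+20+24+16=95
- kettle+jacket+blender+board game+desk lamp: cost 11+11+3+12+3=40, value 23+20+24+6+16=89
- kettle+jacket+blender+chair+desk lamp: cost 11+11+3+2+3=30, value 23+20+24+4+16=87
- kettle+jacket+blender+desk lamp: cost 11+11+3+3=28, value 23+20+24+16=83
- kettle+blender+chair+plant+desk lamp: cost 11+3+2+16+3=35, value 23+24+4+16+16=83
Best: 95 util.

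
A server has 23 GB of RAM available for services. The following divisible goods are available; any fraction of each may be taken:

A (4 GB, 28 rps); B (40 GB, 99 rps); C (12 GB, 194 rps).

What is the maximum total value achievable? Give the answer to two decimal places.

239.33

Take in order of value per unit:
- C (194/12 per unit): all 12 → value 194, running total 194.00
- A (28/4 per unit): all 4 → value 28, running total 222.00
- B (99/40 per unit): 7 of 40 → value 7×99/40 = 17.3250, running total 239.33
Total 239.33.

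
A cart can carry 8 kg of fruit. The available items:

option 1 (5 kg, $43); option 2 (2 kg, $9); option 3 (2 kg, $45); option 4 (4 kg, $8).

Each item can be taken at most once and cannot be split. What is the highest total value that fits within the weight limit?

$88

Check high-value combinations within 8 kg:
- option 1+option 3: weight 5+2=7, value 43+45=88
- option 2+option 3+option 4: weight 2+2+4=8, value 9+45+8=62
- option 2+option 3: weight 2+2=4, value 9+45=54
Best: $88.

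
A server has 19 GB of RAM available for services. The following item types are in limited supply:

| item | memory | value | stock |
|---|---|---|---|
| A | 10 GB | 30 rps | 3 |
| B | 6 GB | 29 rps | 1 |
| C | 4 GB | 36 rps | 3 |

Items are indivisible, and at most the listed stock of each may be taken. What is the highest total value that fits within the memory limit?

137 rps

Best selections within memory 19 and stock limits:
- 1×B + 3×C: memory 18, value 137
- 3×C: memory 12, value 108
- 1×A + 2×C: memory 18, value 102
- 1×B + 2×C: memory 14, value 101
Best: 137 rps.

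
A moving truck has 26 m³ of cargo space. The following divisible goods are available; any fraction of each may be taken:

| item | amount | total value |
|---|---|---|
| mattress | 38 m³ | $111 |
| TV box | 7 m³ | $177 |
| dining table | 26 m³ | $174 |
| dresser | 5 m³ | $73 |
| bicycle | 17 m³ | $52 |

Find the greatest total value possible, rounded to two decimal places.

343.69

Take in order of value per unit:
- TV box (177/7 per unit): all 7 → value 177, running total 177.00
- dresser (73/5 per unit): all 5 → value 73, running total 250.00
- dining table (174/26 per unit): 14 of 26 → value 14×174/26 = 93.6923, running total 343.69
Total 343.69.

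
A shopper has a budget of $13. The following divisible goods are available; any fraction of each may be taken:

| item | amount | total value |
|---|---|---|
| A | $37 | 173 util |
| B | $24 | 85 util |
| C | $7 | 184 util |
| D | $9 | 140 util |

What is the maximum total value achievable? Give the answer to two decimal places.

Take in order of value per unit:
- C (184/7 per unit): all 7 → value 184, running total 184.00
- D (140/9 per unit): 6 of 9 → value 6×140/9 = 93.3333, running total 277.33
Total 277.33.

277.33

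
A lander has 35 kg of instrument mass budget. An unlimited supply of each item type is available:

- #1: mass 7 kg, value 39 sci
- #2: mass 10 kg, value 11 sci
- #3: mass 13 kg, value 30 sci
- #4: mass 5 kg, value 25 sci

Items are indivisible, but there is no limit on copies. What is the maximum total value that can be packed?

Best value-per-unit is #1 at 39/7, and filling with it alone uses mass 5×7=35. No mix of the others beats 5×39 = 195.

195 sci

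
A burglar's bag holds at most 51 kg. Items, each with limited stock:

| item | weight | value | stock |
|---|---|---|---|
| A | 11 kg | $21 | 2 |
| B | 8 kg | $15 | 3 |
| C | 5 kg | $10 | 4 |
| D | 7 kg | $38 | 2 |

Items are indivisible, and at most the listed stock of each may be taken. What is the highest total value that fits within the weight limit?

$148

Top feasible selections:
- 2×A + 3×C + 2×D: weight 51, value 148
- 1×A + 2×B + 2×C + 2×D: weight 51, value 147
Best: $148.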